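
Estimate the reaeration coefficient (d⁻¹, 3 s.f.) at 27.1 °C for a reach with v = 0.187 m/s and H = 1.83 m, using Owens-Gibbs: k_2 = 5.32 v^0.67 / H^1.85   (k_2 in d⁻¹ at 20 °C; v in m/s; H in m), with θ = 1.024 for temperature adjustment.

k_2 ≈ 0.669 d⁻¹

k_2(20) = 5.32 × 0.187^0.67 / 1.83^1.85 = 5.32 × 0.3252 / 3.059 = 0.5656 d⁻¹.
k_2(27.1) = 0.5656 × 1.024^(27.1−20) = 0.5656 × 1.183 = 0.6693 d⁻¹.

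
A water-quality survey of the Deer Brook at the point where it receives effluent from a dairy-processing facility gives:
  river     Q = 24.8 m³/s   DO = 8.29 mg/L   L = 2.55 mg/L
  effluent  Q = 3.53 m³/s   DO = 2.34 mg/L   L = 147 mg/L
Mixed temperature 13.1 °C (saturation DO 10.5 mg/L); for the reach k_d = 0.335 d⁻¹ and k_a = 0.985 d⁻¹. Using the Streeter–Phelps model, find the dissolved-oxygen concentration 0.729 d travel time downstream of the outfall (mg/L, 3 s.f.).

Mixed DO = (24.8×8.29 + 3.53×2.34)/(24.8+3.53) = 213.9/28.33 = 7.549 mg/L.
Mixed L₀ = (24.8×2.55 + 3.53×147)/(28.33) = 582.1/28.33 = 20.55 mg/L.
Initial deficit D₀ = C_s − DO₀ = 10.5 − 7.549 = 2.951 mg/L.
D(0.729) = [0.335×20.55/(0.985−0.335)](e^(−0.335×0.729) − e^(−0.985×0.729)) + 2.951 e^(−0.985×0.729)
= 10.59 × (0.7833 − 0.4877) + 2.951 × 0.4877 = 4.570 mg/L.
DO = 10.5 − 4.570 = 5.930 mg/L.

DO ≈ 5.93 mg/L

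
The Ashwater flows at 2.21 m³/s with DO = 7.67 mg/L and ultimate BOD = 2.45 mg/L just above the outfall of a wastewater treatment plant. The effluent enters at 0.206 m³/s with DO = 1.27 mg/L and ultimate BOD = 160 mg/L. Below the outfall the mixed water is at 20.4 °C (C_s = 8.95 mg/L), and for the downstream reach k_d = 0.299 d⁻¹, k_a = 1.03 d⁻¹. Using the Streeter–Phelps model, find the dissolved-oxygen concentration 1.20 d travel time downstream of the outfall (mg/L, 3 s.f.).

Mixed DO = (2.21×7.67 + 0.206×1.27)/(2.21+0.206) = 17.21/2.416 = 7.124 mg/L.
Mixed L₀ = (2.21×2.45 + 0.206×160)/(2.416) = 38.37/2.416 = 15.88 mg/L.
Initial deficit D₀ = C_s − DO₀ = 8.95 − 7.124 = 1.826 mg/L.
D(1.20) = [0.299×15.88/(1.03−0.299)](e^(−0.299×1.20) − e^(−1.03×1.20)) + 1.826 e^(−1.03×1.20)
= 6.497 × (0.6985 − 0.2905) + 1.826 × 0.2905 = 3.181 mg/L.
DO = 8.95 − 3.181 = 5.769 mg/L.

DO ≈ 5.77 mg/L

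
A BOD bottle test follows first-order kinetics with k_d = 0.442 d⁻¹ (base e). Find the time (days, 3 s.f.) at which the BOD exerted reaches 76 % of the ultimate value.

t ≈ 3.23 d

y/L₀ = 1 − e^(−k_d t) = 0.76 ⇒ e^(−k_d t) = 0.240
t = −ln(0.240) / 0.442 = 1.427 / 0.442 = 3.229 d.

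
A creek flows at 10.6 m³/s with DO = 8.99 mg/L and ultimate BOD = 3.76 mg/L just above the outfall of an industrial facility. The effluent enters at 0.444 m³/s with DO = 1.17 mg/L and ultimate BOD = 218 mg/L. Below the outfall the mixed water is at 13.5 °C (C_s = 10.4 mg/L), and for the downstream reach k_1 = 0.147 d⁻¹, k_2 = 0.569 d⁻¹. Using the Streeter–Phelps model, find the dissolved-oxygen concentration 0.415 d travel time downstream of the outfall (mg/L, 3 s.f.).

DO ≈ 8.39 mg/L

Mixed DO = (10.6×8.99 + 0.444×1.17)/(10.6+0.444) = 95.81/11.04 = 8.676 mg/L.
Mixed L₀ = (10.6×3.76 + 0.444×218)/(11.04) = 136.6/11.04 = 12.37 mg/L.
Initial deficit D₀ = C_s − DO₀ = 10.4 − 8.676 = 1.724 mg/L.
D(0.415) = [0.147×12.37/(0.569−0.147)](e^(−0.147×0.415) − e^(−0.569×0.415)) + 1.724 e^(−0.569×0.415)
= 4.310 × (0.9408 − 0.7897) + 1.724 × 0.7897 = 2.013 mg/L.
DO = 10.4 − 2.013 = 8.387 mg/L.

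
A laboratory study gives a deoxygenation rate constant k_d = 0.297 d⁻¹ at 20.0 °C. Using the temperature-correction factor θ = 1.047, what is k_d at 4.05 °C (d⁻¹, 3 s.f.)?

k_d(T₂) = k_d(T₁) · θ^(T₂−T₁) = 0.297 × 1.047^(4.05−20.0)
= 0.297 × 1.047^-15.9 = 0.297 × 0.4807 = 0.1428 d⁻¹.

k_d ≈ 0.143 d⁻¹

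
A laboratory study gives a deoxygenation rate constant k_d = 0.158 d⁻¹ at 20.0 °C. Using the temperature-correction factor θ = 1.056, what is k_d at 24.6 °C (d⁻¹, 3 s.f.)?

k_d ≈ 0.203 d⁻¹

k_d(T₂) = k_d(T₁) · θ^(T₂−T₁) = 0.158 × 1.056^(24.6−20.0)
= 0.158 × 1.056^4.60 = 0.158 × 1.285 = 0.2030 d⁻¹.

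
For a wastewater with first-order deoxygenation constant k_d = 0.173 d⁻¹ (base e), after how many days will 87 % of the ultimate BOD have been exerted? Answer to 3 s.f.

y/L₀ = 1 − e^(−k_d t) = 0.87 ⇒ e^(−k_d t) = 0.130
t = −ln(0.130) / 0.173 = 2.040 / 0.173 = 11.79 d.

t ≈ 11.8 d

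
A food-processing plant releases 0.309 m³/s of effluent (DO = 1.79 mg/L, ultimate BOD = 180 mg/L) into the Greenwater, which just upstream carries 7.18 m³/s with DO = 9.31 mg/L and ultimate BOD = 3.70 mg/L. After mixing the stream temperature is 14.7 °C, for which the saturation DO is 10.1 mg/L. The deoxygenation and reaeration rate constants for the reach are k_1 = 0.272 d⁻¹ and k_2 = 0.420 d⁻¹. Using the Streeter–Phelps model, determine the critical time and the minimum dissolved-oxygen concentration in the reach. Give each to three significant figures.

Mixed DO = (7.18×9.31 + 0.309×1.79)/(7.18+0.309) = 67.40/7.489 = 9.000 mg/L.
Mixed L₀ = (7.18×3.70 + 0.309×180)/(7.489) = 82.19/7.489 = 10.97 mg/L.
Initial deficit D₀ = C_s − DO₀ = 10.1 − 9.000 = 1.100 mg/L.
t_c = (1/0.1480) ln[(0.420/0.272)(1 − 1.100×0.1480/(0.272×10.97))] = 6.757 × ln(1.460) = 2.556 d.
D_c = (0.272/0.420) × 10.97 × e^(−0.272×2.556) = 0.6476 × 10.97 × 0.4989 = 3.546 mg/L.
Minimum DO = 10.1 − 3.546 = 6.554 mg/L.

t_c ≈ 2.56 d; minimum DO ≈ 6.55 mg/L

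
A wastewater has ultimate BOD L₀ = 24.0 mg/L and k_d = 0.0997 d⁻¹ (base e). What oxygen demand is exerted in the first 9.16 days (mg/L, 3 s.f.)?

y ≈ 14.4 mg/L

y_t = L₀(1 − e^(−k_d t)) = 24.0 × (1 − e^(−0.0997×9.16))
= 24.0 × (1 − 0.4012) = 24.0 × 0.5988 = 14.37 mg/L.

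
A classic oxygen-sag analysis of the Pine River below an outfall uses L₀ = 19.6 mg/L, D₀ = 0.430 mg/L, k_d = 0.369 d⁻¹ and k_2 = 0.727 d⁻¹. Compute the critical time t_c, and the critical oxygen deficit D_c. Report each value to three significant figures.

t_c ≈ 1.83 d; D_c ≈ 5.06 mg/L

With k_2/k_d = 1.970 and 1 − D₀(k_2−k_d)/(k_d L₀) = 0.9787,
t_c = ln(1.970 × 0.9787) / (0.727 − 0.369) = ln(1.928) / 0.3580 = 0.6566/0.3580 = 1.834 d.
D_c = (k_d/k_2) L₀ e^(−k_d t_c) = (0.369/0.727) × 19.6 × e^(−0.369×1.834) = 0.5076 × 19.6 × 0.5082 = 5.056 mg/L.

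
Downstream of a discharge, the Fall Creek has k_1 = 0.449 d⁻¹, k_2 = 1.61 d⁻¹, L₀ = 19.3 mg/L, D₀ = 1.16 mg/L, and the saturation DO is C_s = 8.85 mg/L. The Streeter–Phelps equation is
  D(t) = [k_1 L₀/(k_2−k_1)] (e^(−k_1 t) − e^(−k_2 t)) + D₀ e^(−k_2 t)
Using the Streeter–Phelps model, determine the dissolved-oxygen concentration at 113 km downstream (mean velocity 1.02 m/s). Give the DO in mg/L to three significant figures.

DO ≈ 5.45 mg/L

Travel time t = x/v = 113 km / (1.02 m/s) = 113000 m / 1.02 m/s = 110800 s = 1.282 d.
k_1 L₀/(k_2−k_1) = 0.449×19.3/(1.61−0.449) = 8.666/1.161 = 7.464 mg/L.
e^(−k_1 t) = e^(−0.449×1.282) = 0.5623; e^(−k_2 t) = e^(−1.61×1.282) = 0.1269.
D = 7.464 × (0.5623 − 0.1269) + 1.16 × 0.1269 = 3.250 + 0.1472 = 3.397 mg/L.
DO = C_s − D = 8.85 − 3.397 = 5.453 mg/L.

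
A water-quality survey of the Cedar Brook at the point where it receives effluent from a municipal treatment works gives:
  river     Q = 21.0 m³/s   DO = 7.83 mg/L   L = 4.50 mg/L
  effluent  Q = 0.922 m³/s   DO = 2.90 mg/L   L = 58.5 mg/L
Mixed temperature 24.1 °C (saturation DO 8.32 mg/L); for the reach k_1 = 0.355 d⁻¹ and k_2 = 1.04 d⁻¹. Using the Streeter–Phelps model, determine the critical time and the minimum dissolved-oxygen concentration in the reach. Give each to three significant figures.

t_c ≈ 1.25 d; minimum DO ≈ 6.83 mg/L

Mixed DO = (21.0×7.83 + 0.922×2.90)/(21.0+0.922) = 167.1/21.92 = 7.623 mg/L.
Mixed L₀ = (21.0×4.50 + 0.922×58.5)/(21.92) = 148.4/21.92 = 6.771 mg/L.
Initial deficit D₀ = C_s − DO₀ = 8.32 − 7.623 = 0.6973 mg/L.
t_c = (1/0.6850) ln[(1.04/0.355)(1 − 0.6973×0.6850/(0.355×6.771))] = 1.460 × ln(2.347) = 1.246 d.
D_c = (0.355/1.04) × 6.771 × e^(−0.355×1.246) = 0.3413 × 6.771 × 0.6426 = 1.485 mg/L.
Minimum DO = 8.32 − 1.485 = 6.835 mg/L.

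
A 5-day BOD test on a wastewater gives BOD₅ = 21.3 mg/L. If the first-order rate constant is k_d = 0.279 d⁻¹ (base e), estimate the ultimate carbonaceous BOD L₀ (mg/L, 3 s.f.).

BOD₅ = L₀(1 − e^(−5k_d)) ⇒ L₀ = BOD₅ / (1 − e^(−5×0.279))
= 21.3 / (1 − 0.2478) = 21.3 / 0.7522 = 28.32 mg/L.

L₀ ≈ 28.3 mg/L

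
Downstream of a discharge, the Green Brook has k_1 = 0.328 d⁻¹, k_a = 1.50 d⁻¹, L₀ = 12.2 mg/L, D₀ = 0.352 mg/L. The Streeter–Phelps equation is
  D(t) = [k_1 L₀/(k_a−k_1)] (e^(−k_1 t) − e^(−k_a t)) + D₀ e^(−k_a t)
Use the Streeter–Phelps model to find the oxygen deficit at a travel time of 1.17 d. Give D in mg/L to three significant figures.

k_1 L₀/(k_a−k_1) = 0.328×12.2/(1.50−0.328) = 4.002/1.172 = 3.414 mg/L.
e^(−k_1 t) = e^(−0.328×1.170) = 0.6813; e^(−k_a t) = e^(−1.50×1.170) = 0.1729.
D = 3.414 × (0.6813 − 0.1729) + 0.352 × 0.1729 = 1.736 + 0.06086 = 1.797 mg/L.

D ≈ 1.80 mg/L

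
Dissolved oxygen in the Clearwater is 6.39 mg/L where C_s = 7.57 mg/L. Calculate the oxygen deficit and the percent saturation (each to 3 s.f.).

D ≈ 1.18 mg/L; 84.4 % saturation

D = C_s − C = 7.57 − 6.39 = 1.18 mg/L.
% saturation = 6.39/7.57 × 100 = 84.4 %.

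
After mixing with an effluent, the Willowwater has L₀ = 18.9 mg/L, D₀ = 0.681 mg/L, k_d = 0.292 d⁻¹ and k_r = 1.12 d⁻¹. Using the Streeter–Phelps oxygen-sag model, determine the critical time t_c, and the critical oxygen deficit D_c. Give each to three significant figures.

t_c ≈ 1.49 d; D_c ≈ 3.19 mg/L

At the critical point dD/dt = 0, so k_d L₀ e^(−k_d t) = k_r D. Substituting D(t) from the Streeter–Phelps equation and solving for t gives
t_c = ln[(k_r/k_d)(1 − D₀(k_r−k_d)/(k_d L₀))] / (k_r−k_d).
Here k_r−k_d = 0.8280 d⁻¹ and 1 − D₀(k_r−k_d)/(k_d L₀) = 1 − 0.681×0.8280/(0.292×18.9) = 0.8978, so
t_c = ln(3.836 × 0.8978) / 0.8280 = 1.237 / 0.8280 = 1.493 d.
L(t_c) = L₀ e^(−k_d t_c) = 18.9 × 0.6466 = 12.22 mg/L, and at the critical point k_r D_c = k_d L, so D_c = (0.292/1.12) × 12.22 = 3.186 mg/L.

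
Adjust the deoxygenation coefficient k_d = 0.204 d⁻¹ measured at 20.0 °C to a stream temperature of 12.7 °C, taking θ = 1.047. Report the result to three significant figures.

k_d(T₂) = k_d(T₁) · θ^(T₂−T₁) = 0.204 × 1.047^(12.7−20.0)
= 0.204 × 1.047^-7.30 = 0.204 × 0.7151 = 0.1459 d⁻¹.

k_d ≈ 0.146 d⁻¹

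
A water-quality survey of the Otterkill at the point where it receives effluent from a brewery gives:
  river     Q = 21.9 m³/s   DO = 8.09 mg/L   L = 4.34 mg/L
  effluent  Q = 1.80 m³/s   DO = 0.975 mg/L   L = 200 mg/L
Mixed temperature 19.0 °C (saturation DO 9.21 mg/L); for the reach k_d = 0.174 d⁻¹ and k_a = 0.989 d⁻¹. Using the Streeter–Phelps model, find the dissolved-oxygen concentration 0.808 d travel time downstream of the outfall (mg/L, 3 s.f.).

DO ≈ 6.75 mg/L

Mixed DO = (21.9×8.09 + 1.80×0.975)/(21.9+1.80) = 178.9/23.70 = 7.550 mg/L.
Mixed L₀ = (21.9×4.34 + 1.80×200)/(23.70) = 455.0/23.70 = 19.20 mg/L.
Initial deficit D₀ = C_s − DO₀ = 9.21 − 7.550 = 1.660 mg/L.
D(0.808) = [0.174×19.20/(0.989−0.174)](e^(−0.174×0.808) − e^(−0.989×0.808)) + 1.660 e^(−0.989×0.808)
= 4.099 × (0.8688 − 0.4497) + 1.660 × 0.4497 = 2.465 mg/L.
DO = 9.21 − 2.465 = 6.745 mg/L.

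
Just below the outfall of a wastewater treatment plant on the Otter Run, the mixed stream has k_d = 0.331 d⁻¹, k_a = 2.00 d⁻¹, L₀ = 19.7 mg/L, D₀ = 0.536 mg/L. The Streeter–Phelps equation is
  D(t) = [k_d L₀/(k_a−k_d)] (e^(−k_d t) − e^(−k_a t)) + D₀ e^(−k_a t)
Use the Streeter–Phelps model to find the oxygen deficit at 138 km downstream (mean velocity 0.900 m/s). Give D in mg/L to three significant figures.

Travel time t = x/v = 138 km / (0.900 m/s) = 138000 m / 0.900 m/s = 153300 s = 1.775 d.
k_d L₀/(k_a−k_d) = 0.331×19.7/(2.00−0.331) = 6.521/1.669 = 3.907 mg/L.
e^(−k_d t) = e^(−0.331×1.775) = 0.5558; e^(−k_a t) = e^(−2.00×1.775) = 0.02874.
D = 3.907 × (0.5558 − 0.02874) + 0.536 × 0.02874 = 2.059 + 0.01541 = 2.074 mg/L.

D ≈ 2.07 mg/L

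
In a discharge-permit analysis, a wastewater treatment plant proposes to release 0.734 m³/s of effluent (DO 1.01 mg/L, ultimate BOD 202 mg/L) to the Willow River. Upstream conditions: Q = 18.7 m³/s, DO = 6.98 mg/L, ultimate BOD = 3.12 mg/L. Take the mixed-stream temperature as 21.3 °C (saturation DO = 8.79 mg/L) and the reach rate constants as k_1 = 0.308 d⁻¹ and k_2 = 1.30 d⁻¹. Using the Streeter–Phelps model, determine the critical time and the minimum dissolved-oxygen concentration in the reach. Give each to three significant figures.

Mixed DO = (18.7×6.98 + 0.734×1.01)/(18.7+0.734) = 131.3/19.43 = 6.755 mg/L.
Mixed L₀ = (18.7×3.12 + 0.734×202)/(19.43) = 206.6/19.43 = 10.63 mg/L.
Initial deficit D₀ = C_s − DO₀ = 8.79 − 6.755 = 2.035 mg/L.
t_c = (1/0.9920) ln[(1.30/0.308)(1 − 2.035×0.9920/(0.308×10.63))] = 1.008 × ln(1.618) = 0.4851 d.
D_c = (0.308/1.30) × 10.63 × e^(−0.308×0.4851) = 0.2369 × 10.63 × 0.8612 = 2.169 mg/L.
Minimum DO = 8.79 − 2.169 = 6.621 mg/L.

t_c ≈ 0.485 d; minimum DO ≈ 6.62 mg/L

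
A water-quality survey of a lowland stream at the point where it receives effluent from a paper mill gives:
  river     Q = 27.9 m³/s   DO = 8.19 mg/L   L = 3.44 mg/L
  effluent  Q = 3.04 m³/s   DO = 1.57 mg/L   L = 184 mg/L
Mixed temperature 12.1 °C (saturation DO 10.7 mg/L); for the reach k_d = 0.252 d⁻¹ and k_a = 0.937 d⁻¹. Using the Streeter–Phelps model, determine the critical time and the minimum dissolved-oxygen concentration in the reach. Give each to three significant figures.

t_c ≈ 1.16 d; minimum DO ≈ 6.45 mg/L

Mixed DO = (27.9×8.19 + 3.04×1.57)/(27.9+3.04) = 233.3/30.94 = 7.540 mg/L.
Mixed L₀ = (27.9×3.44 + 3.04×184)/(30.94) = 655.3/30.94 = 21.18 mg/L.
Initial deficit D₀ = C_s − DO₀ = 10.7 − 7.540 = 3.160 mg/L.
t_c = (1/0.6850) ln[(0.937/0.252)(1 − 3.160×0.6850/(0.252×21.18))] = 1.460 × ln(2.210) = 1.158 d.
D_c = (0.252/0.937) × 21.18 × e^(−0.252×1.158) = 0.2689 × 21.18 × 0.7470 = 4.255 mg/L.
Minimum DO = 10.7 − 4.255 = 6.445 mg/L.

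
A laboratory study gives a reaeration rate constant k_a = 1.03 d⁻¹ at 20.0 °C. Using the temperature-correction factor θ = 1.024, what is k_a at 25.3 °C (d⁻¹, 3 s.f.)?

k_a ≈ 1.17 d⁻¹

k_a(T₂) = k_a(T₁) · θ^(T₂−T₁) = 1.03 × 1.024^(25.3−20.0)
= 1.03 × 1.024^5.30 = 1.03 × 1.134 = 1.168 d⁻¹.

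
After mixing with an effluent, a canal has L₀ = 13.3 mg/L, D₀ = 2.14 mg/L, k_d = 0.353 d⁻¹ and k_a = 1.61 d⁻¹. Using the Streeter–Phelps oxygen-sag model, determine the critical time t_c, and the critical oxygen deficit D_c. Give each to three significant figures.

At the critical point dD/dt = 0, so k_d L₀ e^(−k_d t) = k_a D. Substituting D(t) from the Streeter–Phelps equation and solving for t gives
t_c = ln[(k_a/k_d)(1 − D₀(k_a−k_d)/(k_d L₀))] / (k_a−k_d).
Here k_a−k_d = 1.257 d⁻¹ and 1 − D₀(k_a−k_d)/(k_d L₀) = 1 − 2.14×1.257/(0.353×13.3) = 0.4270, so
t_c = ln(4.561 × 0.4270) / 1.257 = 0.6666 / 1.257 = 0.5303 d.
D_c = (k_d/k_a) L₀ e^(−k_d t_c) = (0.353/1.61) × 13.3 × e^(−0.353×0.5303) = 0.2193 × 13.3 × 0.8293 = 2.418 mg/L.

t_c ≈ 0.530 d; D_c ≈ 2.42 mg/L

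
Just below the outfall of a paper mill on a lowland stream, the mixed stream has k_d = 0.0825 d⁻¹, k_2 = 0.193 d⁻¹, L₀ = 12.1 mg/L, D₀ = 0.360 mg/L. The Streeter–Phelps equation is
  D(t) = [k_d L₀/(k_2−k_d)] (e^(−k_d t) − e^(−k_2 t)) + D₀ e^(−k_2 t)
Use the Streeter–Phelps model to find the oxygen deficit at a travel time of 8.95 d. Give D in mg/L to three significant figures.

D ≈ 2.78 mg/L

k_d L₀/(k_2−k_d) = 0.0825×12.1/(0.193−0.0825) = 0.9982/0.1105 = 9.034 mg/L.
e^(−k_d t) = e^(−0.0825×8.950) = 0.4779; e^(−k_2 t) = e^(−0.193×8.950) = 0.1778.
D = 9.034 × (0.4779 − 0.1778) + 0.360 × 0.1778 = 2.711 + 0.06399 = 2.775 mg/L.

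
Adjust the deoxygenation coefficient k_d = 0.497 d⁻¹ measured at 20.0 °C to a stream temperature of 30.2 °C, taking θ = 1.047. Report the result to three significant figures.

k_d ≈ 0.794 d⁻¹

k_d(T₂) = k_d(T₁) · θ^(T₂−T₁) = 0.497 × 1.047^(30.2−20.0)
= 0.497 × 1.047^10.2 = 0.497 × 1.598 = 0.7940 d⁻¹.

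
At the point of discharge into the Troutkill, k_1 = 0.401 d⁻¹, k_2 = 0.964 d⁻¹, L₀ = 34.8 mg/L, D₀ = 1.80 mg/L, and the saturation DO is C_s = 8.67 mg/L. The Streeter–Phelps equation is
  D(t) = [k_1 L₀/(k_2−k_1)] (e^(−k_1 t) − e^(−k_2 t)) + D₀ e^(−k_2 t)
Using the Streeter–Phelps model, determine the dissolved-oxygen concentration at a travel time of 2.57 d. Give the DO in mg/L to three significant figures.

k_1 L₀/(k_2−k_1) = 0.401×34.8/(0.964−0.401) = 13.95/0.5630 = 24.79 mg/L.
e^(−k_1 t) = e^(−0.401×2.570) = 0.3568; e^(−k_2 t) = e^(−0.964×2.570) = 0.08395.
D = 24.79 × (0.3568 − 0.08395) + 1.80 × 0.08395 = 6.763 + 0.1511 = 6.914 mg/L.
DO = C_s − D = 8.67 − 6.914 = 1.756 mg/L.

DO ≈ 1.76 mg/L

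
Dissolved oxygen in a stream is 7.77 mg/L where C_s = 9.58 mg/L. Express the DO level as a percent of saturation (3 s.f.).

81.1 % saturation

% saturation = C/C_s × 100 = 7.77/9.58 × 100 = 81.1 %.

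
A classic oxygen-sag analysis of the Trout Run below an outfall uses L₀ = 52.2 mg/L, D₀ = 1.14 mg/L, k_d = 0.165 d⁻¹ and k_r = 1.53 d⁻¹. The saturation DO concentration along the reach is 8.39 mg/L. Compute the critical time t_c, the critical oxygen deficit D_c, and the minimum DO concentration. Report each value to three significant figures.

t_c ≈ 1.49 d; D_c ≈ 4.41 mg/L; min DO ≈ 3.98 mg/L

With k_r/k_d = 9.273 and 1 − D₀(k_r−k_d)/(k_d L₀) = 0.8193,
t_c = ln(9.273 × 0.8193) / (1.53 − 0.165) = ln(7.597) / 1.365 = 2.028/1.365 = 1.486 d.
D_c = (k_d/k_r) L₀ e^(−k_d t_c) = (0.165/1.53) × 52.2 × e^(−0.165×1.486) = 0.1078 × 52.2 × 0.7826 = 4.406 mg/L.
Minimum DO = C_s − D_c = 8.39 − 4.406 = 3.984 mg/L.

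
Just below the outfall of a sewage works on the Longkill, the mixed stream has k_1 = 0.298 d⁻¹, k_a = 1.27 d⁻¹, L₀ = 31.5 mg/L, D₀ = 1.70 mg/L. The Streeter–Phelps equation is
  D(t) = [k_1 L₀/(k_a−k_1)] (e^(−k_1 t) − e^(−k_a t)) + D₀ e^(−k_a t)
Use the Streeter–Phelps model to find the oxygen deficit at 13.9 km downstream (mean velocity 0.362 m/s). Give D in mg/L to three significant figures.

D ≈ 3.93 mg/L

Travel time t = x/v = 13.9 km / (0.362 m/s) = 13900 m / 0.362 m/s = 38400 s = 0.4444 d.
k_1 L₀/(k_a−k_1) = 0.298×31.5/(1.27−0.298) = 9.387/0.9720 = 9.657 mg/L.
e^(−k_1 t) = e^(−0.298×0.4444) = 0.8760; e^(−k_a t) = e^(−1.27×0.4444) = 0.5687.
D = 9.657 × (0.8760 − 0.5687) + 1.70 × 0.5687 = 2.967 + 0.9668 = 3.934 mg/L.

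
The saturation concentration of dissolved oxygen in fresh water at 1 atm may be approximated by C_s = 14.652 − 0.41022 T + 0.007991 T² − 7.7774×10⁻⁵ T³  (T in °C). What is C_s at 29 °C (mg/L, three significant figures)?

C_s = 14.652 − 0.41022×29 + 0.007991×29² − 7.7774×10⁻⁵×29³ = 7.579 mg/L.

C_s ≈ 7.58 mg/L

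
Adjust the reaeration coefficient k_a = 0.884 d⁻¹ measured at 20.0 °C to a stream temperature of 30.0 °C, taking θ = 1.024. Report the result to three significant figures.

k_a ≈ 1.12 d⁻¹

k_a(T₂) = k_a(T₁) · θ^(T₂−T₁) = 0.884 × 1.024^(30.0−20.0)
= 0.884 × 1.024^10.0 = 0.884 × 1.268 = 1.121 d⁻¹.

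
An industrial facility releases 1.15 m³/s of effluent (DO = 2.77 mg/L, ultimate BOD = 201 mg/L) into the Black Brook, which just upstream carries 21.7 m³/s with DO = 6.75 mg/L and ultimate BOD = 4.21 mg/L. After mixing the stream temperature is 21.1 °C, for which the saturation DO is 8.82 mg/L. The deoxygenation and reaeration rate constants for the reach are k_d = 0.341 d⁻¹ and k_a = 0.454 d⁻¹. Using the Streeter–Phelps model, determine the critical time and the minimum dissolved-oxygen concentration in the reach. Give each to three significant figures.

Mixed DO = (21.7×6.75 + 1.15×2.77)/(21.7+1.15) = 149.7/22.85 = 6.550 mg/L.
Mixed L₀ = (21.7×4.21 + 1.15×201)/(22.85) = 322.5/22.85 = 14.11 mg/L.
Initial deficit D₀ = C_s − DO₀ = 8.82 − 6.550 = 2.270 mg/L.
t_c = (1/0.1130) ln[(0.454/0.341)(1 − 2.270×0.1130/(0.341×14.11))] = 8.850 × ln(1.260) = 2.048 d.
D_c = (0.341/0.454) × 14.11 × e^(−0.341×2.048) = 0.7511 × 14.11 × 0.4974 = 5.273 mg/L.
Minimum DO = 8.82 − 5.273 = 3.547 mg/L.

t_c ≈ 2.05 d; minimum DO ≈ 3.55 mg/L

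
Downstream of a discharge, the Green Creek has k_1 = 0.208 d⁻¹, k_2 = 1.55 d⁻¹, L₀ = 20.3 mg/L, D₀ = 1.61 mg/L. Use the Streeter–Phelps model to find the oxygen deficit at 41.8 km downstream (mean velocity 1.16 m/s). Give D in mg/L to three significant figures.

D ≈ 2.08 mg/L

Travel time t = x/v = 41.8 km / (1.16 m/s) = 41800 m / 1.16 m/s = 36030 s = 0.4171 d.
k_1 L₀/(k_2−k_1) = 0.208×20.3/(1.55−0.208) = 4.222/1.342 = 3.146 mg/L.
e^(−k_1 t) = e^(−0.208×0.4171) = 0.9169; e^(−k_2 t) = e^(−1.55×0.4171) = 0.5239.
D = 3.146 × (0.9169 − 0.5239) + 1.61 × 0.5239 = 1.237 + 0.8435 = 2.080 mg/L.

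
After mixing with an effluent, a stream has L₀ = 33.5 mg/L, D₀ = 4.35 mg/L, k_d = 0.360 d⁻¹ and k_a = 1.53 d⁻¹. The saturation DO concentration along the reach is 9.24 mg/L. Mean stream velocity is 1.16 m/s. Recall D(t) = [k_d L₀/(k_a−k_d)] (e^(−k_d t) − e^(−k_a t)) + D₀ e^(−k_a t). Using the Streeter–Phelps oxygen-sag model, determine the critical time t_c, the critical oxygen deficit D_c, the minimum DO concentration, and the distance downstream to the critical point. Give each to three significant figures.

t_c ≈ 0.768 d; D_c ≈ 5.98 mg/L; min DO ≈ 3.26 mg/L; x_c ≈ 77.0 km

t_c = [1/(k_a−k_d)] ln[(k_a/k_d)(1 − D₀(k_a−k_d)/(k_d L₀))]
= [1/(1.53−0.360)] ln[(1.53/0.360)(1 − 4.35×1.170/(0.360×33.5))]
= (1/1.170) ln[4.250 × 0.5780] = 0.8547 × ln(2.456) = 0.8547 × 0.8987 = 0.7681 d.
D_c = (k_d/k_a) L₀ e^(−k_d t_c) = (0.360/1.53) × 33.5 × e^(−0.360×0.7681) = 0.2353 × 33.5 × 0.7584 = 5.978 mg/L.
Minimum DO = C_s − D_c = 9.24 − 5.978 = 3.262 mg/L.
x_c = v t_c = 1.16 m/s × 0.7681 d × 86400 s/d = 76990 m ≈ 77.0 km.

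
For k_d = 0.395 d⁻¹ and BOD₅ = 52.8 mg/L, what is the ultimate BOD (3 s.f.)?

L₀ ≈ 61.3 mg/L

BOD₅ = L₀(1 − e^(−5k_d)) ⇒ L₀ = BOD₅ / (1 − e^(−5×0.395))
= 52.8 / (1 − 0.1388) = 52.8 / 0.8612 = 61.31 mg/L.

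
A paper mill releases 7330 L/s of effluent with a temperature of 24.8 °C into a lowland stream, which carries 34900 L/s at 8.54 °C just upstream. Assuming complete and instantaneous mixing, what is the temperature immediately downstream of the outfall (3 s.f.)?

Flow-weighted mixing: C = (Q_r C_r + Q_w C_w)/(Q_r + Q_w)
= (34900×8.54 + 7330×24.8)/(34900 + 7330) = 479800/42230 = 11.36 °C.

11.4 °C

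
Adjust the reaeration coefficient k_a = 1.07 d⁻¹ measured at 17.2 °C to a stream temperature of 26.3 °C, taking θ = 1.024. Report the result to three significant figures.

k_a(T₂) = k_a(T₁) · θ^(T₂−T₁) = 1.07 × 1.024^(26.3−17.2)
= 1.07 × 1.024^9.10 = 1.07 × 1.241 = 1.328 d⁻¹.

k_a ≈ 1.33 d⁻¹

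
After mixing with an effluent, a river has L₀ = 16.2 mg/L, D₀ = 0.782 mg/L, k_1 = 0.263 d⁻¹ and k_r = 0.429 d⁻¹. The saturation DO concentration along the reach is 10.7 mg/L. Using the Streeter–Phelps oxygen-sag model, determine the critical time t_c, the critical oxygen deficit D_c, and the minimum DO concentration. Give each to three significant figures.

t_c ≈ 2.76 d; D_c ≈ 4.80 mg/L; min DO ≈ 5.90 mg/L

t_c = [1/(k_r−k_1)] ln[(k_r/k_1)(1 − D₀(k_r−k_1)/(k_1 L₀))]
= [1/(0.429−0.263)] ln[(0.429/0.263)(1 − 0.782×0.1660/(0.263×16.2))]
= (1/0.1660) ln[1.631 × 0.9695] = 6.024 × ln(1.581) = 6.024 × 0.4584 = 2.761 d.
L(t_c) = L₀ e^(−k_1 t_c) = 16.2 × 0.4837 = 7.837 mg/L, and at the critical point k_r D_c = k_1 L, so D_c = (0.263/0.429) × 7.837 = 4.804 mg/L.
Minimum DO = C_s − D_c = 10.7 − 4.804 = 5.896 mg/L.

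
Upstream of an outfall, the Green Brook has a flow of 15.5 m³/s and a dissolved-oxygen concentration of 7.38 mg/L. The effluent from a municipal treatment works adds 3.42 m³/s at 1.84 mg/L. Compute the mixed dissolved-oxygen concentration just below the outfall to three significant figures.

6.38 mg/L

Flow-weighted mixing: C = (Q_r C_r + Q_w C_w)/(Q_r + Q_w)
= (15.5×7.38 + 3.42×1.84)/(15.5 + 3.42) = 120.7/18.92 = 6.379 mg/L.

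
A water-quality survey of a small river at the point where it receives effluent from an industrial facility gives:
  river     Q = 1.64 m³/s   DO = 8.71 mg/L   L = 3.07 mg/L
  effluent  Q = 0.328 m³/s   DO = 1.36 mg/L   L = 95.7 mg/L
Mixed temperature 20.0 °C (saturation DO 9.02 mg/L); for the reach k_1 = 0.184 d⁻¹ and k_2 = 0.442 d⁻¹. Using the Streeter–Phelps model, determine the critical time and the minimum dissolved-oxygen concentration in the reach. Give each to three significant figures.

Mixed DO = (1.64×8.71 + 0.328×1.36)/(1.64+0.328) = 14.73/1.968 = 7.485 mg/L.
Mixed L₀ = (1.64×3.07 + 0.328×95.7)/(1.968) = 36.42/1.968 = 18.51 mg/L.
Initial deficit D₀ = C_s − DO₀ = 9.02 − 7.485 = 1.535 mg/L.
t_c = (1/0.2580) ln[(0.442/0.184)(1 − 1.535×0.2580/(0.184×18.51))] = 3.876 × ln(2.123) = 2.918 d.
D_c = (0.184/0.442) × 18.51 × e^(−0.184×2.918) = 0.4163 × 18.51 × 0.5846 = 4.504 mg/L.
Minimum DO = 9.02 − 4.504 = 4.516 mg/L.

t_c ≈ 2.92 d; minimum DO ≈ 4.52 mg/L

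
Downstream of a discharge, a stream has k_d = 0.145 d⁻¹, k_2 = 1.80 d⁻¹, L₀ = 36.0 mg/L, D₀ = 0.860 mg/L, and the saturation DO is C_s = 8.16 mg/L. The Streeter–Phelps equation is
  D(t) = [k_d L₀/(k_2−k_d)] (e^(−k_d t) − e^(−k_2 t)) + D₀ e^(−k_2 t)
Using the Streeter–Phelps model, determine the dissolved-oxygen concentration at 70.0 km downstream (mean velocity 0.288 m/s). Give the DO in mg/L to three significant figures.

Travel time t = x/v = 70.0 km / (0.288 m/s) = 70000 m / 0.288 m/s = 243100 s = 2.813 d.
k_d L₀/(k_2−k_d) = 0.145×36.0/(1.80−0.145) = 5.220/1.655 = 3.154 mg/L.
e^(−k_d t) = e^(−0.145×2.813) = 0.6650; e^(−k_2 t) = e^(−1.80×2.813) = 0.006322.
D = 3.154 × (0.6650 − 0.006322) + 0.860 × 0.006322 = 2.078 + 0.005437 = 2.083 mg/L.
DO = C_s − D = 8.16 − 2.083 = 6.077 mg/L.

DO ≈ 6.08 mg/L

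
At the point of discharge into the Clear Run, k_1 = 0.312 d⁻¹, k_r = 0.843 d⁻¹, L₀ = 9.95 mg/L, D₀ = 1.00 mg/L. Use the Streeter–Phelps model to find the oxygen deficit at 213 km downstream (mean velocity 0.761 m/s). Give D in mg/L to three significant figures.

D ≈ 1.81 mg/L

Travel time t = x/v = 213 km / (0.761 m/s) = 213000 m / 0.761 m/s = 279900 s = 3.240 d.
k_1 L₀/(k_r−k_1) = 0.312×9.95/(0.843−0.312) = 3.104/0.5310 = 5.846 mg/L.
e^(−k_1 t) = e^(−0.312×3.240) = 0.3640; e^(−k_r t) = e^(−0.843×3.240) = 0.06516.
D = 5.846 × (0.3640 − 0.06516) + 1.00 × 0.06516 = 1.747 + 0.06516 = 1.812 mg/L.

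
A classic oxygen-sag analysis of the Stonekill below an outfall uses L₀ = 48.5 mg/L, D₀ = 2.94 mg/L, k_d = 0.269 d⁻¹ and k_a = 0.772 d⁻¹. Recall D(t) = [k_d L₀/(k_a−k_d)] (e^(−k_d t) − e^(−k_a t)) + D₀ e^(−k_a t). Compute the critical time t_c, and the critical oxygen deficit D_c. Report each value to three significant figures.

At the critical point dD/dt = 0, so k_d L₀ e^(−k_d t) = k_a D. Substituting D(t) from the Streeter–Phelps equation and solving for t gives
t_c = ln[(k_a/k_d)(1 − D₀(k_a−k_d)/(k_d L₀))] / (k_a−k_d).
Here k_a−k_d = 0.5030 d⁻¹ and 1 − D₀(k_a−k_d)/(k_d L₀) = 1 − 2.94×0.5030/(0.269×48.5) = 0.8867, so
t_c = ln(2.870 × 0.8867) / 0.5030 = 0.9340 / 0.5030 = 1.857 d.
D_c = (k_d/k_a) L₀ e^(−k_d t_c) = (0.269/0.772) × 48.5 × e^(−0.269×1.857) = 0.3484 × 48.5 × 0.6068 = 10.26 mg/L.

t_c ≈ 1.86 d; D_c ≈ 10.3 mg/L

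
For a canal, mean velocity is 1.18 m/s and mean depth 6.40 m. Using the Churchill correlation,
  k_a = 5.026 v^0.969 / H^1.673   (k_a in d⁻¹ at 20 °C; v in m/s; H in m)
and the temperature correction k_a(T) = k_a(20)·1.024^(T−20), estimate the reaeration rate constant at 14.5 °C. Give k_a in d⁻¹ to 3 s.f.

k_a ≈ 0.232 d⁻¹

k_a(20) = 5.026 × 1.18^0.969 / 6.40^1.673 = 5.026 × 1.174 / 22.32 = 0.2643 d⁻¹.
k_a(14.5) = 0.2643 × 1.024^(14.5−20) = 0.2643 × 0.8777 = 0.2320 d⁻¹.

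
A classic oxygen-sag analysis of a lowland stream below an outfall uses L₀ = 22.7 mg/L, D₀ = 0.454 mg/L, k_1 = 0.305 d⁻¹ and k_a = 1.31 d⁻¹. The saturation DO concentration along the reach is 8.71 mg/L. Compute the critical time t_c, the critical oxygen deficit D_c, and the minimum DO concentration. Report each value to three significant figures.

With k_a/k_1 = 4.295 and 1 − D₀(k_a−k_1)/(k_1 L₀) = 0.9341,
t_c = ln(4.295 × 0.9341) / (1.31 − 0.305) = ln(4.012) / 1.005 = 1.389/1.005 = 1.382 d.
D_c = (k_1/k_a) L₀ e^(−k_1 t_c) = (0.305/1.31) × 22.7 × e^(−0.305×1.382) = 0.2328 × 22.7 × 0.6560 = 3.467 mg/L.
Minimum DO = C_s − D_c = 8.71 − 3.467 = 5.243 mg/L.

t_c ≈ 1.38 d; D_c ≈ 3.47 mg/L; min DO ≈ 5.24 mg/L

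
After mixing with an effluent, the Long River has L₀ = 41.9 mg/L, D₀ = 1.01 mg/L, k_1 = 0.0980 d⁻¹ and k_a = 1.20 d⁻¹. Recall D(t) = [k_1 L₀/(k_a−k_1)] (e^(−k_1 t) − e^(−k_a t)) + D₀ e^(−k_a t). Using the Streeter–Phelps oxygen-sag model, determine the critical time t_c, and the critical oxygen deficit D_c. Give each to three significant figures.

At the critical point dD/dt = 0, so k_1 L₀ e^(−k_1 t) = k_a D. Substituting D(t) from the Streeter–Phelps equation and solving for t gives
t_c = ln[(k_a/k_1)(1 − D₀(k_a−k_1)/(k_1 L₀))] / (k_a−k_1).
Here k_a−k_1 = 1.102 d⁻¹ and 1 − D₀(k_a−k_1)/(k_1 L₀) = 1 − 1.01×1.102/(0.0980×41.9) = 0.7289, so
t_c = ln(12.24 × 0.7289) / 1.102 = 2.189 / 1.102 = 1.986 d.
L(t_c) = L₀ e^(−k_1 t_c) = 41.9 × 0.8231 = 34.49 mg/L, and at the critical point k_a D_c = k_1 L, so D_c = (0.0980/1.20) × 34.49 = 2.817 mg/L.

t_c ≈ 1.99 d; D_c ≈ 2.82 mg/L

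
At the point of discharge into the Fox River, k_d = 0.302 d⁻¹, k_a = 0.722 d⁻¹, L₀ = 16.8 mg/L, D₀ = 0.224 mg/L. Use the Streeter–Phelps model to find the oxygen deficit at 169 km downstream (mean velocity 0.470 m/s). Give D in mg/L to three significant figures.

Travel time t = x/v = 169 km / (0.470 m/s) = 169000 m / 0.470 m/s = 359600 s = 4.162 d.
k_d L₀/(k_a−k_d) = 0.302×16.8/(0.722−0.302) = 5.074/0.4200 = 12.08 mg/L.
e^(−k_d t) = e^(−0.302×4.162) = 0.2846; e^(−k_a t) = e^(−0.722×4.162) = 0.04955.
D = 12.08 × (0.2846 − 0.04955) + 0.224 × 0.04955 = 2.839 + 0.01110 = 2.850 mg/L.

D ≈ 2.85 mg/L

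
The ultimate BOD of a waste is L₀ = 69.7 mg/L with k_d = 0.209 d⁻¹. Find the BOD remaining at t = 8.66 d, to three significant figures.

L_t = L₀ e^(−k_d t) = 69.7 × e^(−0.209×8.66) = 69.7 × 0.1637 = 11.41 mg/L.

L ≈ 11.4 mg/L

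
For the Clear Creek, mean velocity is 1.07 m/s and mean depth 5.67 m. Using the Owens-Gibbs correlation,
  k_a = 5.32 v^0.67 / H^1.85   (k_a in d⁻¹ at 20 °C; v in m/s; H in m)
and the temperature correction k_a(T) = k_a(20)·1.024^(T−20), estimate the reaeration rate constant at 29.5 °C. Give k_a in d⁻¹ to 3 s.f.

k_a(20) = 5.32 × 1.07^0.67 / 5.67^1.85 = 5.32 × 1.046 / 24.78 = 0.2246 d⁻¹.
k_a(29.5) = 0.2246 × 1.024^(29.5−20) = 0.2246 × 1.253 = 0.2814 d⁻¹.

k_a ≈ 0.281 d⁻¹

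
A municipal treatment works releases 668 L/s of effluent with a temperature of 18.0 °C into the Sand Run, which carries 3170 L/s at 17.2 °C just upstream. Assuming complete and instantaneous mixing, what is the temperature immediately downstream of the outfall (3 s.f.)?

17.3 °C

Flow-weighted mixing: C = (Q_r C_r + Q_w C_w)/(Q_r + Q_w)
= (3170×17.2 + 668×18.0)/(3170 + 668) = 66550/3838 = 17.34 °C.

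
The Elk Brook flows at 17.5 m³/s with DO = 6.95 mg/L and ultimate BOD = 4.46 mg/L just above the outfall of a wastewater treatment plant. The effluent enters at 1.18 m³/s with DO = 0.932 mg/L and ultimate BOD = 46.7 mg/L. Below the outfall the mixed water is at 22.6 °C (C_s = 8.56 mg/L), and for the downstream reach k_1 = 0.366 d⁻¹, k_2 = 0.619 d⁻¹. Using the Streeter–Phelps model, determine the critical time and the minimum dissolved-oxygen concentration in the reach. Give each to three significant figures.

Mixed DO = (17.5×6.95 + 1.18×0.932)/(17.5+1.18) = 122.7/18.68 = 6.570 mg/L.
Mixed L₀ = (17.5×4.46 + 1.18×46.7)/(18.68) = 133.2/18.68 = 7.128 mg/L.
Initial deficit D₀ = C_s − DO₀ = 8.56 − 6.570 = 1.990 mg/L.
t_c = (1/0.2530) ln[(0.619/0.366)(1 − 1.990×0.2530/(0.366×7.128))] = 3.953 × ln(1.365) = 1.229 d.
D_c = (0.366/0.619) × 7.128 × e^(−0.366×1.229) = 0.5913 × 7.128 × 0.6376 = 2.688 mg/L.
Minimum DO = 8.56 − 2.688 = 5.872 mg/L.

t_c ≈ 1.23 d; minimum DO ≈ 5.87 mg/L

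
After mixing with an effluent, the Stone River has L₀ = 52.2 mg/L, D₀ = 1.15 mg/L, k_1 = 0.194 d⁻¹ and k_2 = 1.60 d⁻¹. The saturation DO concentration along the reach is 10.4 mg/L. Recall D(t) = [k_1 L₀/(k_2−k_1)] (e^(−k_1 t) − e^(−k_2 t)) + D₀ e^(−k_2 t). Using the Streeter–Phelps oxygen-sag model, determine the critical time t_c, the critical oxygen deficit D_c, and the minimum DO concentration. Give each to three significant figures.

t_c = [1/(k_2−k_1)] ln[(k_2/k_1)(1 − D₀(k_2−k_1)/(k_1 L₀))]
= [1/(1.60−0.194)] ln[(1.60/0.194)(1 − 1.15×1.406/(0.194×52.2))]
= (1/1.406) ln[8.247 × 0.8403] = 0.7112 × ln(6.931) = 0.7112 × 1.936 = 1.377 d.
L(t_c) = L₀ e^(−k_1 t_c) = 52.2 × 0.7656 = 39.96 mg/L, and at the critical point k_2 D_c = k_1 L, so D_c = (0.194/1.60) × 39.96 = 4.846 mg/L.
Minimum DO = C_s − D_c = 10.4 − 4.846 = 5.554 mg/L.

t_c ≈ 1.38 d; D_c ≈ 4.85 mg/L; min DO ≈ 5.55 mg/L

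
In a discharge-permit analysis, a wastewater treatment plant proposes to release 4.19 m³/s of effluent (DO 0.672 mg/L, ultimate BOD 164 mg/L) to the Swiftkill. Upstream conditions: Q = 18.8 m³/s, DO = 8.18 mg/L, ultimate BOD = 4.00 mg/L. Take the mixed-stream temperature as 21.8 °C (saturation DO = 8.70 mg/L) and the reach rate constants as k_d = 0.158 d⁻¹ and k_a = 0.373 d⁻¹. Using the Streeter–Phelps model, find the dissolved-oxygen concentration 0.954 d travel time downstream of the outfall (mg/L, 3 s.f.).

Mixed DO = (18.8×8.18 + 4.19×0.672)/(18.8+4.19) = 156.6/22.99 = 6.812 mg/L.
Mixed L₀ = (18.8×4.00 + 4.19×164)/(22.99) = 762.4/22.99 = 33.16 mg/L.
Initial deficit D₀ = C_s − DO₀ = 8.70 − 6.812 = 1.888 mg/L.
D(0.954) = [0.158×33.16/(0.373−0.158)](e^(−0.158×0.954) − e^(−0.373×0.954)) + 1.888 e^(−0.373×0.954)
= 24.37 × (0.8601 − 0.7006) + 1.888 × 0.7006 = 5.210 mg/L.
DO = 8.70 − 5.210 = 3.490 mg/L.

DO ≈ 3.49 mg/L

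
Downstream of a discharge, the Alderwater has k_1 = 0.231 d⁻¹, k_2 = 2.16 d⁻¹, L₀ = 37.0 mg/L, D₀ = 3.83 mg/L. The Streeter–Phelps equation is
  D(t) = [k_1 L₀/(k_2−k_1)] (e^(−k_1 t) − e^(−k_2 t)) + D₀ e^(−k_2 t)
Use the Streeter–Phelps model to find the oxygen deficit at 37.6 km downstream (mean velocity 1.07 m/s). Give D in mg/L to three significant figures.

Travel time t = x/v = 37.6 km / (1.07 m/s) = 37600 m / 1.07 m/s = 35140 s = 0.4067 d.
k_1 L₀/(k_2−k_1) = 0.231×37.0/(2.16−0.231) = 8.547/1.929 = 4.431 mg/L.
e^(−k_1 t) = e^(−0.231×0.4067) = 0.9103; e^(−k_2 t) = e^(−2.16×0.4067) = 0.4154.
D = 4.431 × (0.9103 − 0.4154) + 3.83 × 0.4154 = 2.193 + 1.591 = 3.784 mg/L.

D ≈ 3.78 mg/L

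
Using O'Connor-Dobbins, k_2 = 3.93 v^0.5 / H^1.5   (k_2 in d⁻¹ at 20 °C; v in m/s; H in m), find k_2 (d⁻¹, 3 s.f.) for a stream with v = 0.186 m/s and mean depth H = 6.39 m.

k_2 ≈ 0.105 d⁻¹

k_2 = 3.93 × 0.186^0.5 / 6.39^1.5 = 3.93 × 0.4313 / 16.15 = 0.1049 d⁻¹.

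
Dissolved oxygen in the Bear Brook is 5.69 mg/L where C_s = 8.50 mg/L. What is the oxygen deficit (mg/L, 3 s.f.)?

D = C_s − C = 8.50 − 5.69 = 2.81 mg/L.

D ≈ 2.81 mg/L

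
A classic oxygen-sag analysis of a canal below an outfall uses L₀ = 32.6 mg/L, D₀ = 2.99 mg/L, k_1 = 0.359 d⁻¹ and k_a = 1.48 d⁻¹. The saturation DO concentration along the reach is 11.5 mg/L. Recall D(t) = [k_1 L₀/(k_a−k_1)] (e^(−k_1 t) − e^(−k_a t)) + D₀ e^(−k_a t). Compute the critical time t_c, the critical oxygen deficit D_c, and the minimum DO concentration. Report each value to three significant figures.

t_c ≈ 0.963 d; D_c ≈ 5.60 mg/L; min DO ≈ 5.90 mg/L

At the critical point dD/dt = 0, so k_1 L₀ e^(−k_1 t) = k_a D. Substituting D(t) from the Streeter–Phelps equation and solving for t gives
t_c = ln[(k_a/k_1)(1 − D₀(k_a−k_1)/(k_1 L₀))] / (k_a−k_1).
Here k_a−k_1 = 1.121 d⁻¹ and 1 − D₀(k_a−k_1)/(k_1 L₀) = 1 − 2.99×1.121/(0.359×32.6) = 0.7136, so
t_c = ln(4.123 × 0.7136) / 1.121 = 1.079 / 1.121 = 0.9626 d.
L(t_c) = L₀ e^(−k_1 t_c) = 32.6 × 0.7078 = 23.07 mg/L, and at the critical point k_a D_c = k_1 L, so D_c = (0.359/1.48) × 23.07 = 5.597 mg/L.
Minimum DO = C_s − D_c = 11.5 − 5.597 = 5.903 mg/L.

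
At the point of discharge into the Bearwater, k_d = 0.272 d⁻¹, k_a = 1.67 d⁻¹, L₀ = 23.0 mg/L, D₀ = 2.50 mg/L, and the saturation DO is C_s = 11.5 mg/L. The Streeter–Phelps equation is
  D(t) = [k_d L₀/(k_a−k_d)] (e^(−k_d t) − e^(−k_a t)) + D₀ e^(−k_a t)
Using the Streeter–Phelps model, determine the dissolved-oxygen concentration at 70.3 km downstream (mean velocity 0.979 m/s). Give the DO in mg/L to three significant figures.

Travel time t = x/v = 70.3 km / (0.979 m/s) = 70300 m / 0.979 m/s = 71810 s = 0.8311 d.
k_d L₀/(k_a−k_d) = 0.272×23.0/(1.67−0.272) = 6.256/1.398 = 4.475 mg/L.
e^(−k_d t) = e^(−0.272×0.8311) = 0.7977; e^(−k_a t) = e^(−1.67×0.8311) = 0.2496.
D = 4.475 × (0.7977 − 0.2496) + 2.50 × 0.2496 = 2.453 + 0.6240 = 3.077 mg/L.
DO = C_s − D = 11.5 − 3.077 = 8.423 mg/L.

DO ≈ 8.42 mg/L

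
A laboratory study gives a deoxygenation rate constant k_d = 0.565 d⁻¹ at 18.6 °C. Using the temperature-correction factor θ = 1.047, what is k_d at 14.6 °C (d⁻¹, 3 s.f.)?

k_d ≈ 0.470 d⁻¹

k_d(T₂) = k_d(T₁) · θ^(T₂−T₁) = 0.565 × 1.047^(14.6−18.6)
= 0.565 × 1.047^-4.00 = 0.565 × 0.8322 = 0.4702 d⁻¹.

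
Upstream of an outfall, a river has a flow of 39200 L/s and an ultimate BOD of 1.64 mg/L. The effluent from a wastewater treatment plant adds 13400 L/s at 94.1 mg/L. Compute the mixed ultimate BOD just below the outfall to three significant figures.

25.2 mg/L

Flow-weighted mixing: C = (Q_r C_r + Q_w C_w)/(Q_r + Q_w)
= (39200×1.64 + 13400×94.1)/(39200 + 13400) = 1.325×10^6/52600 = 25.19 mg/L.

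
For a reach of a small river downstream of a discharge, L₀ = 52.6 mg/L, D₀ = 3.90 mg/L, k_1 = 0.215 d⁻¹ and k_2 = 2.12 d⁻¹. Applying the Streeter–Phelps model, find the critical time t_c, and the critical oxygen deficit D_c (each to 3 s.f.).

t_c ≈ 0.640 d; D_c ≈ 4.65 mg/L

With k_2/k_1 = 9.860 and 1 − D₀(k_2−k_1)/(k_1 L₀) = 0.3430,
t_c = ln(9.860 × 0.3430) / (2.12 − 0.215) = ln(3.383) / 1.905 = 1.219/1.905 = 0.6397 d.
L(t_c) = L₀ e^(−k_1 t_c) = 52.6 × 0.8715 = 45.84 mg/L, and at the critical point k_2 D_c = k_1 L, so D_c = (0.215/2.12) × 45.84 = 4.649 mg/L.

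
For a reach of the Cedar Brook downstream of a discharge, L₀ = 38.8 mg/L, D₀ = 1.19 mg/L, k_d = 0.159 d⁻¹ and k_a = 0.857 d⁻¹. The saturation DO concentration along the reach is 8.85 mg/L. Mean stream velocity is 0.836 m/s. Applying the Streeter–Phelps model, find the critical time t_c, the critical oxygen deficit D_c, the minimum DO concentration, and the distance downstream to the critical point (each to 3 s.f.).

At the critical point dD/dt = 0, so k_d L₀ e^(−k_d t) = k_a D. Substituting D(t) from the Streeter–Phelps equation and solving for t gives
t_c = ln[(k_a/k_d)(1 − D₀(k_a−k_d)/(k_d L₀))] / (k_a−k_d).
Here k_a−k_d = 0.6980 d⁻¹ and 1 − D₀(k_a−k_d)/(k_d L₀) = 1 − 1.19×0.6980/(0.159×38.8) = 0.8654, so
t_c = ln(5.390 × 0.8654) / 0.6980 = 1.540 / 0.6980 = 2.206 d.
D_c = (k_d/k_a) L₀ e^(−k_d t_c) = (0.159/0.857) × 38.8 × e^(−0.159×2.206) = 0.1855 × 38.8 × 0.7041 = 5.069 mg/L.
Minimum DO = C_s − D_c = 8.85 − 5.069 = 3.781 mg/L.
x_c = v t_c = 0.836 m/s × 2.206 d × 86400 s/d = 159400 m ≈ 159 km.

t_c ≈ 2.21 d; D_c ≈ 5.07 mg/L; min DO ≈ 3.78 mg/L; x_c ≈ 159 km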